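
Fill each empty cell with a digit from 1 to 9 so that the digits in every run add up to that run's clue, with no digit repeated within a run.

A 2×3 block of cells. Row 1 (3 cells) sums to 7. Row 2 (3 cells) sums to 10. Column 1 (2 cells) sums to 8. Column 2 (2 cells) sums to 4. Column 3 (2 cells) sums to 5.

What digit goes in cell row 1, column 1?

7 in 3 cells must be {1,2,4}; 4 in 2 cells must be {1,3}.
The 7 across and the 4 down share only 1, so (1,2) = 1.
(2,2) = 4 − 1 = 3 completes the 4 down.
Given what's placed, (1,1) must be 2 to fit the 7 across and 8 down.
(1,3) = 7 − 3 = 4 completes the 7 across.
(2,1) = 8 − 2 = 6 completes the 8 down.
(2,3) = 10 − 9 = 1 completes the 10 across.

2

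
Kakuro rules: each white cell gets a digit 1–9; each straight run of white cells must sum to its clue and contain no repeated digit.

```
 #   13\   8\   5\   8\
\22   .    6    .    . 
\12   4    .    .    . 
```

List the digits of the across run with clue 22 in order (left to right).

9 6 4 3

R1C1 = 13 − 4 = 9 completes the 13 down.
R2C2 = 8 − 6 = 2 completes the 8 down.
R2C3 = 1: the only remaining digit allowed by both the 12 across and the 5 down.
R2C4 = 12 − 7 = 5 completes the 12 across.
R1C3 = 5 − 1 = 4 completes the 5 down.
R1C4 = 22 − 19 = 3 completes the 22 across.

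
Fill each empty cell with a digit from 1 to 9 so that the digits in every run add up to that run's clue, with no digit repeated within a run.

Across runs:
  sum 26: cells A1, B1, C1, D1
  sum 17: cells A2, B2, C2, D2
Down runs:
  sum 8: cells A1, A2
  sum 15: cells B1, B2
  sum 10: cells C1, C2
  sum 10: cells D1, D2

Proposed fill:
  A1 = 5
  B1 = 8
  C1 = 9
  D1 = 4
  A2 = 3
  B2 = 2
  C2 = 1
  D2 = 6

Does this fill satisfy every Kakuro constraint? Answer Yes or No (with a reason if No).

No — the across run A2–D2 sums to 12, not 17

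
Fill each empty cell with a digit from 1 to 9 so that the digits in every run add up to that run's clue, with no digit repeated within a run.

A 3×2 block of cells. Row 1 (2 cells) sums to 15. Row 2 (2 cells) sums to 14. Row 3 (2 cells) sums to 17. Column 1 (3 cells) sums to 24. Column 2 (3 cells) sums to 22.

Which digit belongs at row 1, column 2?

17 in 2 cells must be {8,9}; 24 in 3 cells must be {7,8,9}.
Nothing is forced directly, so branch on (2,1), whose candidates are 8 or 9. If (2,1) = 8: that forces (2,2) = 6, (3,1) = 9, after which (3,2) would have to be in {8} for the 17 across but in {7,9} for the 22 down — contradiction. So (2,1) = 9.
(2,2) = 14 − 9 = 5 completes the 14 across.
Given what's placed, (3,1) must be 8 to fit the 17 across and 24 down.
(3,2) = 17 − 8 = 9 completes the 17 across.
(1,1) = 24 − 17 = 7 completes the 24 down.
(1,2) = 15 − 7 = 8 completes the 15 across.

8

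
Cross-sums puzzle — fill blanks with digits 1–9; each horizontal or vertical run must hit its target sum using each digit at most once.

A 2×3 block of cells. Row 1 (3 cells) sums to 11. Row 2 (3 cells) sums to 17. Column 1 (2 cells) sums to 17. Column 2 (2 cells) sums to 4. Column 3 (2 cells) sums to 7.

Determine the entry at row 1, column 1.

17 in 2 cells must be {8,9}; 4 in 2 cells must be {1,3}.
The 11 across and the 17 down share only 8, so (1,1) = 8.
Given what's placed, (1,2) must be 1 to fit the 11 across and 4 down.
(1,3) = 11 − 9 = 2 completes the 11 across.
(2,1) = 17 − 8 = 9 completes the 17 down.
(2,2) = 4 − 1 = 3 completes the 4 down.
(2,3) = 17 − 12 = 5 completes the 17 across.

8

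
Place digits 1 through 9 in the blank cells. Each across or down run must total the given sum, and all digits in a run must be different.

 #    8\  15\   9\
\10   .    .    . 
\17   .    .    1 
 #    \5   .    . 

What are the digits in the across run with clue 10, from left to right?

1 4 5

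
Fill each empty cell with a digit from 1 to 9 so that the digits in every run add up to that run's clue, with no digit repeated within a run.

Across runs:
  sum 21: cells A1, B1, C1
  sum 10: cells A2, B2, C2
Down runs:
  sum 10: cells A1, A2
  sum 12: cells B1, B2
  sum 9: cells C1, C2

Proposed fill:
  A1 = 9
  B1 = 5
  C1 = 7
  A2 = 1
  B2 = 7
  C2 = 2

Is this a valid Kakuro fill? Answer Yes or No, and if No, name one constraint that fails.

Across: 9+5+7=21; 1+7+2=10. Down: 9+1=10; 5+7=12; 7+2=9. No digit repeats within any run.

Yes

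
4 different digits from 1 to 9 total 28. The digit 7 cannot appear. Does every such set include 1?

No

The only way to make 28 from 4 distinct digits under that restriction is {5,6,8,9}, which does not contain 1.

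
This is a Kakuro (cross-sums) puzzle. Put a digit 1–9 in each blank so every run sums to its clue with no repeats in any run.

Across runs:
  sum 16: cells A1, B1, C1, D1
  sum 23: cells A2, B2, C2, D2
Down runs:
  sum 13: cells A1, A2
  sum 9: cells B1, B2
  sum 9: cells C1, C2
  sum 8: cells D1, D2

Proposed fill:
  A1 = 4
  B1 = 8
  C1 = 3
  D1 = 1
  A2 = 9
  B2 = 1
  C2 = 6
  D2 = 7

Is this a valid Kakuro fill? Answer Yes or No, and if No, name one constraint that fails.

Yes

Across: 4+8+3+1=16; 9+1+6+7=23. Down: 4+9=13; 8+1=9; 3+6=9; 1+7=8. No digit repeats within any run.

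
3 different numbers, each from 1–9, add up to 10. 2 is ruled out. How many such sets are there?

2

3 distinct digits from 1–9 sum between 6 and 24.
Dropping sets that contain 2.
Enumerating: {1,3,6}, {1,4,5}.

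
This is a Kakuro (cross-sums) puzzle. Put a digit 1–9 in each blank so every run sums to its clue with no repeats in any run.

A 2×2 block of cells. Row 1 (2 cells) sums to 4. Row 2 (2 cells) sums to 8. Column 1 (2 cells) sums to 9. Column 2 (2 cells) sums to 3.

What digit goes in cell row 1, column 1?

3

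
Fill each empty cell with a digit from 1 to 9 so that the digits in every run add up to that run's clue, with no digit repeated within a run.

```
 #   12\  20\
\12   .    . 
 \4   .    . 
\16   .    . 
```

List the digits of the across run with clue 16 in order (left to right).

7, 9

4 in 2 cells must be {1,3}; 16 in 2 cells must be {7,9}.
The 4 across and the 20 down share only 3, so R2C2 = 3.
Given what's placed, R3C2 must be 9 to fit the 16 across and 20 down.
R1C2 = 20 − 12 = 8 completes the 20 down.
R2C1 = 4 − 3 = 1 completes the 4 across.
R3C1 = 16 − 9 = 7 completes the 16 across.
R1C1 = 12 − 8 = 4 completes the 12 across.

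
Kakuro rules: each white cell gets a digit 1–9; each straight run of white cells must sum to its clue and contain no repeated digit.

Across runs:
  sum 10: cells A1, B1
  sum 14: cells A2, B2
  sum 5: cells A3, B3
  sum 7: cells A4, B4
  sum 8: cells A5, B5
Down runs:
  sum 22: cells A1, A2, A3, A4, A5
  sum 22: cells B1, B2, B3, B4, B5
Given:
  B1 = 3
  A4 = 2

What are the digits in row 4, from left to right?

A1 = 10 − 3 = 7 completes the 10 across.
B4 = 7 − 2 = 5 completes the 7 across.
No cell is forced outright now. A5 can only be 1 or 3 or 6 (the digits allowed by both its 8 across and its 22 down). If A5 = 3: then B5 would have to be in {5} for the 8 across but in {1,2,4,6,7,8,9} for the 22 down — contradiction. If A5 = 6: then A2 would have to be in {5,6,8,9} for the 14 across but in {3,4} for the 22 down — contradiction. So A5 = 1.
B5 = 8 − 1 = 7 completes the 8 across.
Given what's placed, B2 must be 6 to fit the 14 across and 22 down.
B3 = 22 − 21 = 1 completes the 22 down.
A2 = 14 − 6 = 8 completes the 14 across.
A3 = 5 − 1 = 4 completes the 5 across.

2 5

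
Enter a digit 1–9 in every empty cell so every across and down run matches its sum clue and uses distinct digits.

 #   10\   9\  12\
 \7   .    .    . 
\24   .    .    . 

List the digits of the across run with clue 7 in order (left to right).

1 2 4

7 in 3 cells must be {1,2,4}; 24 in 3 cells must be {7,8,9}.
The 7 across and the 12 down share only 4, so R1C3 = 4.
R2C3 = 12 − 4 = 8 completes the 12 down.
Given what's placed, R2C2 must be 7 to fit the 24 across and 9 down.
R1C2 = 9 − 7 = 2 completes the 9 down.
R2C1 = 24 − 15 = 9 completes the 24 across.
R1C1 = 7 − 6 = 1 completes the 7 across.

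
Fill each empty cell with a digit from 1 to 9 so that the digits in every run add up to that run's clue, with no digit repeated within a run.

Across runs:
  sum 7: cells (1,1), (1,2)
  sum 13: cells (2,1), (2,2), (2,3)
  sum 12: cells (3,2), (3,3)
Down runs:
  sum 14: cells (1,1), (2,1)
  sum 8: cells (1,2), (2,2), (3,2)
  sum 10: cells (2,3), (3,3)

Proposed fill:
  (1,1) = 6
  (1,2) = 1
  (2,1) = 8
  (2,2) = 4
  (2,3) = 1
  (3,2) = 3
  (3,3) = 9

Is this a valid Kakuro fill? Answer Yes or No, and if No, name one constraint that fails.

Yes

Across: 6+1=7; 8+4+1=13; 3+9=12. Down: 6+8=14; 1+4+3=8; 1+9=10. No digit repeats within any run.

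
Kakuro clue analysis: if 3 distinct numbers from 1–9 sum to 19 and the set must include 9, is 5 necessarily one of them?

No

Counterexample: {2,8,9} sums to 19 under that restriction without using 5.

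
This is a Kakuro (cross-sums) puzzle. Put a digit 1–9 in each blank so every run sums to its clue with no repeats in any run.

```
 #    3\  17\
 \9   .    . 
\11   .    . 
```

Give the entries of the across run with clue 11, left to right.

2, 9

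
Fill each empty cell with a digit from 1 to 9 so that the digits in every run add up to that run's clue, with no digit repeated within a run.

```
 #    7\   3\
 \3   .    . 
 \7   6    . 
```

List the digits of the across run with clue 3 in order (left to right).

1 2

3 in 2 cells must be {1,2}.
R1C1 = 7 − 6 = 1 completes the 7 down.
R1C2 = 3 − 1 = 2 completes the 3 across.
R2C2 = 7 − 6 = 1 completes the 7 across.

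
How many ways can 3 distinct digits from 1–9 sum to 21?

3

3 distinct digits from 1–9 sum between 6 and 24.
Enumerating: {4,8,9}, {5,7,9}, {6,7,8}.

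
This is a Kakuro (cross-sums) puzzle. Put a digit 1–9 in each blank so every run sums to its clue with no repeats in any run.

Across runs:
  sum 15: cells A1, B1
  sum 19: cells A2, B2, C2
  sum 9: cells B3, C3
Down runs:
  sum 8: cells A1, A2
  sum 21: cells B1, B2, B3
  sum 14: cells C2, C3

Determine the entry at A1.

6

Nothing is forced directly, so branch on A1, whose candidates are 6 or 7. If A1 = 7: that forces B1 = 8, after which A2 would have to be in {2,3,4,5,6,7,8,9} for the 19 across but in {1} for the 8 down — contradiction. So A1 = 6.
B1 = 15 − 6 = 9 completes the 15 across.
A2 = 8 − 6 = 2 completes the 8 down.
B2 = 8: the only remaining digit allowed by both the 19 across and the 21 down.
C2 = 19 − 10 = 9 completes the 19 across.
B3 = 21 − 17 = 4 completes the 21 down.
C3 = 9 − 4 = 5 completes the 9 across.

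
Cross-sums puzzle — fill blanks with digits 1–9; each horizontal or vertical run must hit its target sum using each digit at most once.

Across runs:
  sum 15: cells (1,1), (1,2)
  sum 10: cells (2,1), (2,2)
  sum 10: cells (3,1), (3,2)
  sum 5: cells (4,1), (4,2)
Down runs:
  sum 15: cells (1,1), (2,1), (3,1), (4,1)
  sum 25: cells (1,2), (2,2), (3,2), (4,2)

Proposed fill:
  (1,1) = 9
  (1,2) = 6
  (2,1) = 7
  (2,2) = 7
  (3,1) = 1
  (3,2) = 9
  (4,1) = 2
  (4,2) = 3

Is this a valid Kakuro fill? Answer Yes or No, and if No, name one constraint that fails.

No — the down run (1,1)–(4,1) sums to 19, not 15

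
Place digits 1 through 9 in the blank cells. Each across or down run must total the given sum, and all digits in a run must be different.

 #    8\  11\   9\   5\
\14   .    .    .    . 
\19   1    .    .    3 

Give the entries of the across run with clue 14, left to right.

7 4 1 2

R1C1 = 8 − 1 = 7 completes the 8 down.
R1C4 = 5 − 3 = 2 completes the 5 down.
Given what's placed, R1C2 must be 4 to fit the 14 across and 11 down.
R1C3 = 14 − 13 = 1 completes the 14 across.
R2C2 = 11 − 4 = 7 completes the 11 down.
R2C3 = 19 − 11 = 8 completes the 19 across.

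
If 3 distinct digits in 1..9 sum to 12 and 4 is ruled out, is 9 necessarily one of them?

No

Counterexample: {1,3,8} sums to 12 under that restriction without using 9.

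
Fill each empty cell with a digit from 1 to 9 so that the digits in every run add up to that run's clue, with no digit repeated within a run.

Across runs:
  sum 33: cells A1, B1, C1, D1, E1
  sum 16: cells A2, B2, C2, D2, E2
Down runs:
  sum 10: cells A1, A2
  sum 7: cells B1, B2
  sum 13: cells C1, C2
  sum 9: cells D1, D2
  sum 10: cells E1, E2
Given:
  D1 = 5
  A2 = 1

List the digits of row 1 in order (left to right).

9 4 7 5 8

16 in 5 cells must be {1,2,3,4,6}.
A1 = 10 − 1 = 9 completes the 10 down.
Given what's placed, B1 must be 4 to fit the 33 across and 7 down.
B2 = 7 − 4 = 3 completes the 7 down.
D2 = 9 − 5 = 4 completes the 9 down.
C2 = 6: the only remaining digit allowed by both the 16 across and the 13 down.
E2 = 16 − 14 = 2 completes the 16 across.
C1 = 13 − 6 = 7 completes the 13 down.
E1 = 33 − 25 = 8 completes the 33 across.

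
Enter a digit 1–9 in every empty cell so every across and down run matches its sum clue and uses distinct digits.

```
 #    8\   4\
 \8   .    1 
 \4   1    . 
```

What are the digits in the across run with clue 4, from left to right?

4 in 2 cells must be {1,3}.
R1C1 = 8 − 1 = 7 completes the 8 across.
R2C2 = 4 − 1 = 3 completes the 4 across.

1 3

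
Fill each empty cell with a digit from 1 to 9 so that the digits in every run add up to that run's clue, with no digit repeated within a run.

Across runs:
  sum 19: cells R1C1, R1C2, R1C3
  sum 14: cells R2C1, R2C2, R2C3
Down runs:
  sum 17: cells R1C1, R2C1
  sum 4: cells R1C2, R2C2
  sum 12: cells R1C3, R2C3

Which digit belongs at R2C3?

5

17 in 2 cells must be {8,9}; 4 in 2 cells must be {1,3}.
The 19 across and the 4 down share only 3, so R1C2 = 3.
R2C2 = 4 − 3 = 1 completes the 4 down.
Given what's placed, R1C1 must be 9 to fit the 19 across and 17 down.
R1C3 = 19 − 12 = 7 completes the 19 across.
R2C1 = 17 − 9 = 8 completes the 17 down.
R2C3 = 14 − 9 = 5 completes the 14 across.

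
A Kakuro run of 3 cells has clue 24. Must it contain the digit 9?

Yes

The only way to make 24 from 3 distinct digits is {7,8,9}, which contains 9.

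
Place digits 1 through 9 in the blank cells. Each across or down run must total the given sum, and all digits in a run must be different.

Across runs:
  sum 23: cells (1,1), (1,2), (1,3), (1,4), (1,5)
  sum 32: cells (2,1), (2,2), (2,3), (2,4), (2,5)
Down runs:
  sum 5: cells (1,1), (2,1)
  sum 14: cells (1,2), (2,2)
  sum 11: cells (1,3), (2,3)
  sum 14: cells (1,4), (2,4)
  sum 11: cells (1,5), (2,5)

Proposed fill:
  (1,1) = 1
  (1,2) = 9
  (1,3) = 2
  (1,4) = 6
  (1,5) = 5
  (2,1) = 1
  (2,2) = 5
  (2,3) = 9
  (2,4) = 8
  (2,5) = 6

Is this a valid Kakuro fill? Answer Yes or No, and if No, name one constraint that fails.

No — the across run (2,1)–(2,5) sums to 29, not 32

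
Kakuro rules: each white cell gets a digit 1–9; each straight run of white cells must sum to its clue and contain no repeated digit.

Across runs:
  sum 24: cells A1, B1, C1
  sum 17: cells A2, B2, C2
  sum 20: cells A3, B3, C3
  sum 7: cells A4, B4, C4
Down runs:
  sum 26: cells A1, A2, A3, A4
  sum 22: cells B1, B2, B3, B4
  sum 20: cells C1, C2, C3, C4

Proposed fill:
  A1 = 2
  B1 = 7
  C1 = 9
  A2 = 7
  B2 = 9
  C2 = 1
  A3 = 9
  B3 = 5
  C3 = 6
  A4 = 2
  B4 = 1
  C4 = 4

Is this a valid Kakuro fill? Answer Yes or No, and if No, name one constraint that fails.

No — the across run A1–C1 sums to 18, not 24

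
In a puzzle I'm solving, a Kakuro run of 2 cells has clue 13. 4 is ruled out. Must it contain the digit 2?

No

Counterexample: {5,8} sums to 13 under that restriction without using 2.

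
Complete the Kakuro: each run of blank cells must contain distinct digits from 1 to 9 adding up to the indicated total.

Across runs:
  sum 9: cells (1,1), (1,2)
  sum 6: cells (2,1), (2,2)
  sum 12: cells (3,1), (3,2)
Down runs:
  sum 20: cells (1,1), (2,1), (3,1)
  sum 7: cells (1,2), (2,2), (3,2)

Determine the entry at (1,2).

7 in 3 cells must be {1,2,4}.
The 12 across and the 7 down share only 4, so (3,2) = 4.
(3,1) = 12 − 4 = 8 completes the 12 across.
Given what's placed, (2,1) must be 5 to fit the 6 across and 20 down.
(2,2) = 6 − 5 = 1 completes the 6 across.
(1,1) = 20 − 13 = 7 completes the 20 down.
(1,2) = 9 − 7 = 2 completes the 9 across.

2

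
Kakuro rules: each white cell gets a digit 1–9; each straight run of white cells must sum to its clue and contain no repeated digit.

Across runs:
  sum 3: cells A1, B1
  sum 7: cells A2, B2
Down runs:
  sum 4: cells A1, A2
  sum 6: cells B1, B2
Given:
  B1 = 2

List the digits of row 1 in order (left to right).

1, 2

3 in 2 cells must be {1,2}; 4 in 2 cells must be {1,3}.
A1 = 3 − 2 = 1 completes the 3 across.
A2 = 4 − 1 = 3 completes the 4 down.
B2 = 7 − 3 = 4 completes the 7 across.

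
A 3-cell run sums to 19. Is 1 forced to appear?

No

Counterexample: {2,8,9} sums to 19 without using 1.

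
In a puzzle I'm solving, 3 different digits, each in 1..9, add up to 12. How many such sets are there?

7

3 distinct digits from 1–9 sum between 6 and 24.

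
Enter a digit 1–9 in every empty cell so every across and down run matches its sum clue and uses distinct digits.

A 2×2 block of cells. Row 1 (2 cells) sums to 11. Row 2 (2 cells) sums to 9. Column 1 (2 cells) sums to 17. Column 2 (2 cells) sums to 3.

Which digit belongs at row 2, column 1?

17 in 2 cells must be {8,9}; 3 in 2 cells must be {1,2}.
The 11 across and the 3 down share only 2, so (1,2) = 2.
The 9 across and the 17 down share only 8, so (2,1) = 8.
(2,2) = 9 − 8 = 1 completes the 9 across.
(1,1) = 11 − 2 = 9 completes the 11 across.

8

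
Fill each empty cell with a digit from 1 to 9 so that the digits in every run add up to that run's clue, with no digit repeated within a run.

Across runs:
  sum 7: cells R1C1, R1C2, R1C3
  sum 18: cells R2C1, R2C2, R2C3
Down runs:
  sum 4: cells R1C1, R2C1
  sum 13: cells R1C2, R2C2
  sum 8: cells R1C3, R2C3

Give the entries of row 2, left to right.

3, 9, 6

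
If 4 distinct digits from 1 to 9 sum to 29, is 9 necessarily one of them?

The only way to make 29 from 4 distinct digits is {5,7,8,9}, which contains 9.

Yes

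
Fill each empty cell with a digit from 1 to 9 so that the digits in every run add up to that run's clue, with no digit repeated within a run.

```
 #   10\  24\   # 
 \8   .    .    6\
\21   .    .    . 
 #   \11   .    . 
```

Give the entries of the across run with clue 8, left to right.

1 7

24 in 3 cells must be {7,8,9}.
The 8 across and the 24 down share only 7, so R1C2 = 7.
R1C1 = 8 − 7 = 1 completes the 8 across.
R2C1 = 10 − 1 = 9 completes the 10 down.
R2C2 = 8: the only remaining digit allowed by both the 21 across and the 24 down.
R2C3 = 21 − 17 = 4 completes the 21 across.
R3C2 = 24 − 15 = 9 completes the 24 down.
R3C3 = 11 − 9 = 2 completes the 11 across.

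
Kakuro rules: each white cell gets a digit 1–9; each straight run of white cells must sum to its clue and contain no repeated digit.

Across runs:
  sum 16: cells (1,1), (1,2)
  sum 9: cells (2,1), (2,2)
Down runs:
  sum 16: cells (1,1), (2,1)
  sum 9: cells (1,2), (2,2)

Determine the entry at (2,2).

16 in 2 cells must be {7,9}.
The 16 across and the 9 down share only 7, so (1,2) = 7.
The 9 across and the 16 down share only 7, so (2,1) = 7.
(2,2) = 9 − 7 = 2 completes the 9 across.
(1,1) = 16 − 7 = 9 completes the 16 across.

2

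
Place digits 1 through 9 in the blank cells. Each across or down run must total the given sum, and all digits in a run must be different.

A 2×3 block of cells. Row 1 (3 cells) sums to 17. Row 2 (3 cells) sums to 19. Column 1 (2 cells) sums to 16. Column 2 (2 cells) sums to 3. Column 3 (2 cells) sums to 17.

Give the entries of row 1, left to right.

16 in 2 cells must be {7,9}; 3 in 2 cells must be {1,2}; 17 in 2 cells must be {8,9}.
The 19 across and the 3 down share only 2, so (2,2) = 2.
(1,2) = 3 − 2 = 1 completes the 3 down.
Given what's placed, (1,3) must be 9 to fit the 17 across and 17 down.
(2,1) = 9: the only remaining digit allowed by both the 19 across and the 16 down.
(2,3) = 19 − 11 = 8 completes the 19 across.
(1,1) = 17 − 10 = 7 completes the 17 across.

7 1 9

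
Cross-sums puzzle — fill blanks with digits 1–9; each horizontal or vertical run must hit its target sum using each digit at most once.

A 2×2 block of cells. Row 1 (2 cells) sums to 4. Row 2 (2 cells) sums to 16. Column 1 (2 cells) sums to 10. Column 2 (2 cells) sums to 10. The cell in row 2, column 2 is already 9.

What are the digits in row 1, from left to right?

3 1

4 in 2 cells must be {1,3}; 16 in 2 cells must be {7,9}.
(1,2) = 10 − 9 = 1 completes the 10 down.
(2,1) = 16 − 9 = 7 completes the 16 across.
(1,1) = 4 − 1 = 3 completes the 4 across.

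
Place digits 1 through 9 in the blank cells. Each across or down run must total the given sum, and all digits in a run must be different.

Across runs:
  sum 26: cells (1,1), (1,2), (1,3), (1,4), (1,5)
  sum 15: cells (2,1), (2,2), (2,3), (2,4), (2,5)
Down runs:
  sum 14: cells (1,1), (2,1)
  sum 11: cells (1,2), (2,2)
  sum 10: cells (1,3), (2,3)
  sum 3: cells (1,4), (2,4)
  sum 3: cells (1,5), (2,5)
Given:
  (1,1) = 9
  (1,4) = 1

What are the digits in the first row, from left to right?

15 in 5 cells must be {1,2,3,4,5}; 3 in 2 cells must be {1,2}.
Given what's placed, (1,5) must be 2 to fit the 26 across and 3 down.
(2,1) = 14 − 9 = 5 completes the 14 down.
(2,4) = 3 − 1 = 2 completes the 3 down.
(2,5) = 3 − 2 = 1 completes the 3 down.
Nothing is forced directly, so branch on (2,2), whose candidates are 3 or 4. If (2,2) = 4: then (1,2) would have to be in {6,8} for the 26 across but in {7} for the 11 down — contradiction. So (2,2) = 3.
(1,2) = 11 − 3 = 8 completes the 11 down.
(1,3) = 26 − 20 = 6 completes the 26 across.

9, 8, 6, 1, 2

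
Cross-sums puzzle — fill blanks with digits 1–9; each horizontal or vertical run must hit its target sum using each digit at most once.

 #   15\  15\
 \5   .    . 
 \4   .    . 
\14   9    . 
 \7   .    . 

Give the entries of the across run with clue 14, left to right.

4 in 2 cells must be {1,3}.
R3C2 = 14 − 9 = 5 completes the 14 across.
Nothing is forced directly, so branch on R2C1, whose candidates are 1 or 3. If R2C1 = 1: that forces R2C2 = 3, R1C2 = 1, R4C2 = 6, after which R1C1 would have to be in {4} for the 5 across but in {2,3} for the 15 down — contradiction. So R2C1 = 3.
R2C2 = 4 − 3 = 1 completes the 4 across.
No cell is forced outright now. R1C1 can only be 1 or 2 (the digits allowed by both its 5 across and its 15 down). If R1C1 = 1: then R1C2 would have to be in {4} for the 5 across but in {2,3,6,7} for the 15 down — contradiction. So R1C1 = 2.
R1C2 = 5 − 2 = 3 completes the 5 across.
R4C1 = 15 − 14 = 1 completes the 15 down.
R4C2 = 7 − 1 = 6 completes the 7 across.

9 5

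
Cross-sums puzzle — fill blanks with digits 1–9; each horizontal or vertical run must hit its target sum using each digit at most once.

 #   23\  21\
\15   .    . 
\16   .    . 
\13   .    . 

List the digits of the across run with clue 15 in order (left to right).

16 in 2 cells must be {7,9}; 23 in 3 cells must be {6,8,9}.
The 16 across and the 23 down share only 9, so R2C1 = 9.
R2C2 = 16 − 9 = 7 completes the 16 across.
Nothing is forced directly, so branch on R1C1, whose candidates are 6 or 8. If R1C1 = 8: then R1C2 would have to be in {7} for the 15 across but in {5,6,8,9} for the 21 down — contradiction. So R1C1 = 6.
R1C2 = 15 − 6 = 9 completes the 15 across.
R3C1 = 23 − 15 = 8 completes the 23 down.
R3C2 = 13 − 8 = 5 completes the 13 across.

6 9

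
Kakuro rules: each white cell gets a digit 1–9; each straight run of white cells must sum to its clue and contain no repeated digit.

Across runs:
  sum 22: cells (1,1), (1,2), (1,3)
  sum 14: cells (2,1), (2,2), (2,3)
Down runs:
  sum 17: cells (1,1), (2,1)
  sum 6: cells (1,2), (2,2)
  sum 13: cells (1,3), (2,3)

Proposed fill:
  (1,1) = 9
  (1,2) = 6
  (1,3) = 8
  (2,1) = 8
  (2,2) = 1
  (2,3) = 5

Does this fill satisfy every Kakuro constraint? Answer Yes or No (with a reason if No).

No — the down run (1,2)–(2,2) sums to 7, not 6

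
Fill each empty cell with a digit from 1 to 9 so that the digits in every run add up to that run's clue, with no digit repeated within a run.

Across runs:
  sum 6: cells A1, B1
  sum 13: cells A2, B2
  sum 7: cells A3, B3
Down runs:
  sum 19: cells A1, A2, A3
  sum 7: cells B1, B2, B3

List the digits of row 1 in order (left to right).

4 2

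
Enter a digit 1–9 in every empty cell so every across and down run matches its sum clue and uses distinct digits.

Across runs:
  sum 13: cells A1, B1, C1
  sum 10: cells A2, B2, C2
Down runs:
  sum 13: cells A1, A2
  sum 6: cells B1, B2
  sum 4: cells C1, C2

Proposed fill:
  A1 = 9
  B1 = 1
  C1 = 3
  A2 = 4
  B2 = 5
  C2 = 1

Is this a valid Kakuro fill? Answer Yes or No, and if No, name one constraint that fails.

Yes

Across: 9+1+3=13; 4+5+1=10. Down: 9+4=13; 1+5=6; 3+1=4. No digit repeats within any run.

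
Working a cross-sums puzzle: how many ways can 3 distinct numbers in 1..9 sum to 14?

8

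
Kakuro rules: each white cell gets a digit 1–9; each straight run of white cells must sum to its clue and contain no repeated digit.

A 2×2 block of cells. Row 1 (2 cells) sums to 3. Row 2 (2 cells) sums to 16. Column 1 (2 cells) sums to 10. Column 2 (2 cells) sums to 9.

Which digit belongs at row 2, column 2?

7

3 in 2 cells must be {1,2}; 16 in 2 cells must be {7,9}.
The 16 across and the 9 down share only 7, so (2,2) = 7.
(1,2) = 9 − 7 = 2 completes the 9 down.
(2,1) = 16 − 7 = 9 completes the 16 across.
(1,1) = 3 − 2 = 1 completes the 3 across.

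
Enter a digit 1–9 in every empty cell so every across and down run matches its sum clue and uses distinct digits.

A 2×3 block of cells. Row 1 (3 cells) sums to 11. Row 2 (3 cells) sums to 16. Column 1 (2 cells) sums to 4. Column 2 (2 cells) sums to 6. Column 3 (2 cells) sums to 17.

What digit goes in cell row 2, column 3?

4 in 2 cells must be {1,3}; 17 in 2 cells must be {8,9}.
The 11 across and the 17 down share only 8, so (1,3) = 8.
(2,3) = 17 − 8 = 9 completes the 17 down.
Given what's placed, (1,1) must be 1 to fit the 11 across and 4 down.
(1,2) = 11 − 9 = 2 completes the 11 across.
(2,1) = 4 − 1 = 3 completes the 4 down.
(2,2) = 16 − 12 = 4 completes the 16 across.

9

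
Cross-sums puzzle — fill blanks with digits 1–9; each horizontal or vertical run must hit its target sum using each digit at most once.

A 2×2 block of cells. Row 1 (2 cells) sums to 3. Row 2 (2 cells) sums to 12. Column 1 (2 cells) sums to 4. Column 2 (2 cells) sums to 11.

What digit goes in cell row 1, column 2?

2

3 in 2 cells must be {1,2}; 4 in 2 cells must be {1,3}.
The 3 across and the 4 down share only 1, so (1,1) = 1.
(1,2) = 3 − 1 = 2 completes the 3 across.
(2,1) = 4 − 1 = 3 completes the 4 down.
(2,2) = 12 − 3 = 9 completes the 12 across.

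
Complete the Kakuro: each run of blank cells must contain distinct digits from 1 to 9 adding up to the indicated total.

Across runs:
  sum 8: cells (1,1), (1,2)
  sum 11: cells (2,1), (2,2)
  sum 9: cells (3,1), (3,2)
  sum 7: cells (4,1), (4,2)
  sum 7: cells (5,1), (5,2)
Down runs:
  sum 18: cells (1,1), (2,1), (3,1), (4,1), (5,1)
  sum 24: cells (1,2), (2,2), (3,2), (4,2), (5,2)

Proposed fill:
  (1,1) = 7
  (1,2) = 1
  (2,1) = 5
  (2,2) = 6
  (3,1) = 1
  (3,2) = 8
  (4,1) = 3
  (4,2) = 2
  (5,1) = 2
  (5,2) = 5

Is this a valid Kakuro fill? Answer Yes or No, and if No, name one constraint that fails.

No — the down run (1,2)–(5,2) sums to 22, not 24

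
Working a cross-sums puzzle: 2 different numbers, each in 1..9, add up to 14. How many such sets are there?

2

2 distinct digits from 1–9 sum between 3 and 17.
Enumerating: {5,9}, {6,8}.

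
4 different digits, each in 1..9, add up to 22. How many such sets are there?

11

4 distinct digits from 1–9 sum between 10 and 30.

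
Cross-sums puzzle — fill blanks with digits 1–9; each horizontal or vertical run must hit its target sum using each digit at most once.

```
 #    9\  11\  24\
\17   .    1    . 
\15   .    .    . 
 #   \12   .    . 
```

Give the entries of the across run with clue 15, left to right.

2 6 7

24 in 3 cells must be {7,8,9}.
Given what's placed, R1C1 must be 7 to fit the 17 across and 9 down.
R1C3 = 17 − 8 = 9 completes the 17 across.
R2C1 = 9 − 7 = 2 completes the 9 down.
No cell is forced outright now. R2C3 can only be 7 or 8 (the digits allowed by both its 15 across and its 24 down). If R2C3 = 8: then R2C2 would have to be in {5} for the 15 across but in {2,3,4,6,7,8} for the 11 down — contradiction. So R2C3 = 7.
R2C2 = 15 − 9 = 6 completes the 15 across.
R3C2 = 11 − 7 = 4 completes the 11 down.
R3C3 = 12 − 4 = 8 completes the 12 across.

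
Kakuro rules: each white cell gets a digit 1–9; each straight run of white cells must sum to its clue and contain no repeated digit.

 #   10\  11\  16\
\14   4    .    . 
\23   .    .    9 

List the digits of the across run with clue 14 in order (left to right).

23 in 3 cells must be {6,8,9}; 16 in 2 cells must be {7,9}.
R1C3 = 16 − 9 = 7 completes the 16 down.
R2C1 = 10 − 4 = 6 completes the 10 down.
R2C2 = 23 − 15 = 8 completes the 23 across.
R1C2 = 14 − 11 = 3 completes the 14 across.

4 3 7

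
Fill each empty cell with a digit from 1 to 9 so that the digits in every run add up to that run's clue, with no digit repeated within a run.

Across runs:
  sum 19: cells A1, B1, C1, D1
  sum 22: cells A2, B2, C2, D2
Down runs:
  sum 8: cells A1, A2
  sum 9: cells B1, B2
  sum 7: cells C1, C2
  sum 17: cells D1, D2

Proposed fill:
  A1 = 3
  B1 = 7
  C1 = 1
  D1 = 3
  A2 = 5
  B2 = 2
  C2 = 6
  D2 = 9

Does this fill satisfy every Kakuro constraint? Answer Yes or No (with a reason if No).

No — the across run A1–D1 sums to 14, not 19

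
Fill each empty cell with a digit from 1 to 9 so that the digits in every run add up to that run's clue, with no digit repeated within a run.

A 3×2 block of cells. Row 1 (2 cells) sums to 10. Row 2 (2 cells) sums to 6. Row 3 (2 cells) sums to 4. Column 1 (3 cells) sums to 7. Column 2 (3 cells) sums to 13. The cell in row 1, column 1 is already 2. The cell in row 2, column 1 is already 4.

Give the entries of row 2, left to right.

4 2

4 in 2 cells must be {1,3}; 7 in 3 cells must be {1,2,4}.
(1,2) = 10 − 2 = 8 completes the 10 across.
(2,2) = 6 − 4 = 2 completes the 6 across.
(3,1) = 7 − 6 = 1 completes the 7 down.
(3,2) = 4 − 1 = 3 completes the 4 across.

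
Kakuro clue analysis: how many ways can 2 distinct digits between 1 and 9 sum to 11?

4

2 distinct digits from 1–9 sum between 3 and 17.
Enumerating: {2,9}, {3,8}, {4,7}, {5,6}.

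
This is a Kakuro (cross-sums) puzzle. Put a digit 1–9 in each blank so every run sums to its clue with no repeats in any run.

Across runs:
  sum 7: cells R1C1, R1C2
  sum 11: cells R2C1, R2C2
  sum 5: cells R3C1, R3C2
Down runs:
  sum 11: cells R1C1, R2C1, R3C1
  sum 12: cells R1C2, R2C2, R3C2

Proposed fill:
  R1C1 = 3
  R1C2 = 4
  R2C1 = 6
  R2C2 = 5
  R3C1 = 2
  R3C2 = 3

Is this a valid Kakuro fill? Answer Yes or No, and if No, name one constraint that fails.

Yes

Across: 3+4=7; 6+5=11; 2+3=5. Down: 3+6+2=11; 4+5+3=12. No digit repeats within any run.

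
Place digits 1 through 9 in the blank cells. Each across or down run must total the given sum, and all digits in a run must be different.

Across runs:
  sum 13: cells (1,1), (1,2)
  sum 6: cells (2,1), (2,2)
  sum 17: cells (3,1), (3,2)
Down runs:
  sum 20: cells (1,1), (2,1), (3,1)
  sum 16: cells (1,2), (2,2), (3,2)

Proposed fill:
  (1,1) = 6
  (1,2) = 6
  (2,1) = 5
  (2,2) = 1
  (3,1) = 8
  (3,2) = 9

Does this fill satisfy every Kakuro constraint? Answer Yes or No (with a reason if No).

No — the across run (1,1)–(1,2) sums to 12, not 13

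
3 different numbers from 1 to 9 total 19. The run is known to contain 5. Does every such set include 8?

Yes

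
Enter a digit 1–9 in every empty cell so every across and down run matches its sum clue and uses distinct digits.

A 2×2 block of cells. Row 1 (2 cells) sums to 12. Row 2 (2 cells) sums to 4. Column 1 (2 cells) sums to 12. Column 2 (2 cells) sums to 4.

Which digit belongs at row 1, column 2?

4 in 2 cells must be {1,3}.
The 12 across and the 4 down share only 3, so (1,2) = 3.
The 4 across and the 12 down share only 3, so (2,1) = 3.
(2,2) = 4 − 3 = 1 completes the 4 across.
(1,1) = 12 − 3 = 9 completes the 12 across.

3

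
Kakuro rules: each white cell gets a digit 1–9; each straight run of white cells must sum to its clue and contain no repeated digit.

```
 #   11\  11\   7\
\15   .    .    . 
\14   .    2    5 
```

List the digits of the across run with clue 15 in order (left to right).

4 9 2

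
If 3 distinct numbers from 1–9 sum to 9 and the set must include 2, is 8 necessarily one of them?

No

Counterexample: {1,2,6} sums to 9 under that restriction without using 8.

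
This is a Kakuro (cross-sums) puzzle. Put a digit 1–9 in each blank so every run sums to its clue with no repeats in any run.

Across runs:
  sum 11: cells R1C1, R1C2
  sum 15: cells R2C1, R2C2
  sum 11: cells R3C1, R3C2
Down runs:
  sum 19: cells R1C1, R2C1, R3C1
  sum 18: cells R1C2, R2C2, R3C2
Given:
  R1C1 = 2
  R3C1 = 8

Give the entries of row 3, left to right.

R1C2 = 11 − 2 = 9 completes the 11 across.
R2C1 = 19 − 10 = 9 completes the 19 down.
R2C2 = 15 − 9 = 6 completes the 15 across.
R3C2 = 11 − 8 = 3 completes the 11 across.

8 3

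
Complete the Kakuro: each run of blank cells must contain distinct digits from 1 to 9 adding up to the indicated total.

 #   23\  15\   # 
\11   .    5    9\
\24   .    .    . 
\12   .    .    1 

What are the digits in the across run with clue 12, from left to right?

8 3 1

24 in 3 cells must be {7,8,9}; 23 in 3 cells must be {6,8,9}.
R1C1 = 11 − 5 = 6 completes the 11 across.
R2C3 = 9 − 1 = 8 completes the 9 down.
R2C1 = 9: the only remaining digit allowed by both the 24 across and the 23 down.
R2C2 = 24 − 17 = 7 completes the 24 across.
R3C1 = 23 − 15 = 8 completes the 23 down.
R3C2 = 12 − 9 = 3 completes the 12 across.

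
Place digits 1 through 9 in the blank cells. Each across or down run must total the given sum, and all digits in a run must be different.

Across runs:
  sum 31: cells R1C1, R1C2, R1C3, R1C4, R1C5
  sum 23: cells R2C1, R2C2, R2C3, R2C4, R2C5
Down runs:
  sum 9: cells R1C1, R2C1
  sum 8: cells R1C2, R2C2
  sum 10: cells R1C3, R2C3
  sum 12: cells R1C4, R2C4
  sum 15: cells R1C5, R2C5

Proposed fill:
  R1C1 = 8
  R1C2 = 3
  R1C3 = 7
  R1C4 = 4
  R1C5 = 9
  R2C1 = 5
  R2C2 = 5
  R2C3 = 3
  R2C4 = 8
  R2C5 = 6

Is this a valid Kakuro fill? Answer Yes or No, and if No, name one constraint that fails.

No — the across run R2C1–R2C5 sums to 27, not 23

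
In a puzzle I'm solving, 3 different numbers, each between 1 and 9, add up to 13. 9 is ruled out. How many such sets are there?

6

3 distinct digits from 1–9 sum between 6 and 24.
Dropping sets that contain 9.
Enumerating: {1,4,8}, {1,5,7}, {2,3,8}, {2,4,7}, {2,5,6}, {3,4,6}.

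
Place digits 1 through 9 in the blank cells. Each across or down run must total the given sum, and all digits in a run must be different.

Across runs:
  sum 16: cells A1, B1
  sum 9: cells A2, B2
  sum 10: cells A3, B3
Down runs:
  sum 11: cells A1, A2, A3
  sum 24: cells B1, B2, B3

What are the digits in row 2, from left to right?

16 in 2 cells must be {7,9}; 24 in 3 cells must be {7,8,9}.
The 16 across and the 11 down share only 7, so A1 = 7.
B1 = 16 − 7 = 9 completes the 16 across.
Nothing is forced directly, so branch on A2, whose candidates are 1 or 3. If A2 = 3: then B2 would have to be in {6} for the 9 across but in {7,8} for the 24 down — contradiction. So A2 = 1.
B2 = 9 − 1 = 8 completes the 9 across.
A3 = 11 − 8 = 3 completes the 11 down.
B3 = 10 − 3 = 7 completes the 10 across.

1 8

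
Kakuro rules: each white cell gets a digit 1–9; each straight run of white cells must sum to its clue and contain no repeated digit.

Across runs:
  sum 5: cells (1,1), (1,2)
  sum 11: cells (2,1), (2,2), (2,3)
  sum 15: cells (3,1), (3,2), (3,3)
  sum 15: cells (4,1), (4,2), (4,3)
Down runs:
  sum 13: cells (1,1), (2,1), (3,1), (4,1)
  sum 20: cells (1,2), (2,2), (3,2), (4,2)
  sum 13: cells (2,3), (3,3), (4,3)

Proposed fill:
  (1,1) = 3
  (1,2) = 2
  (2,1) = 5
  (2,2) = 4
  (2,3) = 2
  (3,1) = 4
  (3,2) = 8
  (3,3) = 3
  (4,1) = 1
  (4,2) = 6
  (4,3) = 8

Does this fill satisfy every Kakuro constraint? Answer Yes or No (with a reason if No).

Yes

Across: 3+2=5; 5+4+2=11; 4+8+3=15; 1+6+8=15. Down: 3+5+4+1=13; 2+4+8+6=20; 2+3+8=13. No digit repeats within any run.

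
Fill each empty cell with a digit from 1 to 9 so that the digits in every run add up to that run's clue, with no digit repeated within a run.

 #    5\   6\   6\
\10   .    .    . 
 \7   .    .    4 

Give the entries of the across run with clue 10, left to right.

3 5 2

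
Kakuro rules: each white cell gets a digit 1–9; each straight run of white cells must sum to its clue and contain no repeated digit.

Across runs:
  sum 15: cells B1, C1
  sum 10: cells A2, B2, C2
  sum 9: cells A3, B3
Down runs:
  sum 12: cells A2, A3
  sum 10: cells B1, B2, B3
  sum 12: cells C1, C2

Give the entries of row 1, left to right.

Nothing is forced directly, so branch on B1, whose candidates are 6 or 7. If B1 = 6: that forces C1 = 9, C2 = 3, A2 = 5, after which B2 would have to be in {2} for the 10 across but in {1,3} for the 10 down — contradiction. So B1 = 7.
C1 = 15 − 7 = 8 completes the 15 across.
C2 = 12 − 8 = 4 completes the 12 down.
A2 = 5: the only remaining digit allowed by both the 10 across and the 12 down.
B2 = 10 − 9 = 1 completes the 10 across.
A3 = 12 − 5 = 7 completes the 12 down.
B3 = 9 − 7 = 2 completes the 9 across.

7 8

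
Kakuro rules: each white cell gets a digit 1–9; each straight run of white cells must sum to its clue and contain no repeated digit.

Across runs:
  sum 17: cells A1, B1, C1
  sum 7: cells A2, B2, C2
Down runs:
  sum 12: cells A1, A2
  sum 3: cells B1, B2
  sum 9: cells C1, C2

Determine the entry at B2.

1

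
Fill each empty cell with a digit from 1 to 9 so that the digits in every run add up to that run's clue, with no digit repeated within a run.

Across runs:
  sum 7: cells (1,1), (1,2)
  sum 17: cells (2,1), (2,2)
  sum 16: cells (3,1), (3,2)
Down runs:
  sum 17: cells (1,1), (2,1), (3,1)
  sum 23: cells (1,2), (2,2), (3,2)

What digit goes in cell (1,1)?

1

17 in 2 cells must be {8,9}; 16 in 2 cells must be {7,9}; 23 in 3 cells must be {6,8,9}.
The 7 across and the 23 down share only 6, so (1,2) = 6.
Given what's placed, (3,2) must be 9 to fit the 16 across and 23 down.
(1,1) = 7 − 6 = 1 completes the 7 across.
(2,1) = 9: the only remaining digit allowed by both the 17 across and the 17 down.
(2,2) = 17 − 9 = 8 completes the 17 across.
(3,1) = 16 − 9 = 7 completes the 16 across.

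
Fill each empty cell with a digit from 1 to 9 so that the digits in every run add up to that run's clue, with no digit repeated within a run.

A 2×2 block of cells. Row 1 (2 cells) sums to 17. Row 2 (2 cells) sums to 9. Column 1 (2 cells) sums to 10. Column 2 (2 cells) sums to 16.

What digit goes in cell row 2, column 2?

17 in 2 cells must be {8,9}; 16 in 2 cells must be {7,9}.
The 17 across and the 16 down share only 9, so (1,2) = 9.
(2,2) = 16 − 9 = 7 completes the 16 down.
(1,1) = 17 − 9 = 8 completes the 17 across.
(2,1) = 9 − 7 = 2 completes the 9 across.

7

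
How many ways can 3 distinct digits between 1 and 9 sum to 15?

8

3 distinct digits from 1–9 sum between 6 and 24.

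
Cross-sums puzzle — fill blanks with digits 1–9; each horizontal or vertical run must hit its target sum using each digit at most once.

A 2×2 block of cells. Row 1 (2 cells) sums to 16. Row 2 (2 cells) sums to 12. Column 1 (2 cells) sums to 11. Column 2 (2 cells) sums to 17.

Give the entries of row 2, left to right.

16 in 2 cells must be {7,9}; 17 in 2 cells must be {8,9}.
The 16 across and the 17 down share only 9, so (1,2) = 9.
(2,2) = 17 − 9 = 8 completes the 17 down.
(1,1) = 16 − 9 = 7 completes the 16 across.
(2,1) = 12 − 8 = 4 completes the 12 across.

4 8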